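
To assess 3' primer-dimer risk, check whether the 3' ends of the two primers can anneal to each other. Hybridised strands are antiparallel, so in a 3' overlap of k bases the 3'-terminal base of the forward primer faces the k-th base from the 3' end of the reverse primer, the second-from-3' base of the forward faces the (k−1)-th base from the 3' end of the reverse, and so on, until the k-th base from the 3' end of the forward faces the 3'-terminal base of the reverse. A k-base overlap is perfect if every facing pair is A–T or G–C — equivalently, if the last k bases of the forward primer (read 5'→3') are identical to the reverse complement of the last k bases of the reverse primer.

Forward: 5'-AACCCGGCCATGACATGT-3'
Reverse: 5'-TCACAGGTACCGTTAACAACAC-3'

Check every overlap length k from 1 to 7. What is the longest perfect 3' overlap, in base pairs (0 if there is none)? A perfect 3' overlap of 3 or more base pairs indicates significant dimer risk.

Longest perfect overlap: 2 complementary base pairs; below the dimer-risk threshold (threshold 3).

Last 7 bases (5'→3') — forward …GACATGT, reverse …ACAACAC.
Reverse complement of the reverse primer's last 7 bases: GTGTTGT; its first k bases are the reverse complement of the reverse primer's last k bases, so a perfect k-base overlap needs the forward primer's last k bases to equal them.
Comparing (forward last k vs required): k=1: T vs G ✗; k=2: GT vs GT ✓; k=3: TGT vs GTG ✗; k=4: ATGT vs GTGT ✗; k=5: CATGT vs GTGTT ✗; k=6: ACATGT vs GTGTTG ✗; k=7: GACATGT vs GTGTTGT ✗.
Only k = 2 is perfect, so the longest perfect 3' overlap is 2.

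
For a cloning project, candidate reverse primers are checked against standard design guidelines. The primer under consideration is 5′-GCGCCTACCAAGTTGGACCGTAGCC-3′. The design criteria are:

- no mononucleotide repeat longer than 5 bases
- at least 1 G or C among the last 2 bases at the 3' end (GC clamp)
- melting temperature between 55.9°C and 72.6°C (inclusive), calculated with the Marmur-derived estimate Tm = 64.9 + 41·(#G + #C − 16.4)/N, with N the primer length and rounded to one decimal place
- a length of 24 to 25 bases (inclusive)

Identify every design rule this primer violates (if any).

Meets all criteria.

Base counts: A=5, T=4, G=7, C=9 (length 25).
homopolymer run: longest run = 2 ✓
GC clamp: 3' end CC has 2 G/C ✓
Tm: Tm = 64.9 + 41·(16 − 16.4)/25 = 64.2°C ✓
length: length 25 ✓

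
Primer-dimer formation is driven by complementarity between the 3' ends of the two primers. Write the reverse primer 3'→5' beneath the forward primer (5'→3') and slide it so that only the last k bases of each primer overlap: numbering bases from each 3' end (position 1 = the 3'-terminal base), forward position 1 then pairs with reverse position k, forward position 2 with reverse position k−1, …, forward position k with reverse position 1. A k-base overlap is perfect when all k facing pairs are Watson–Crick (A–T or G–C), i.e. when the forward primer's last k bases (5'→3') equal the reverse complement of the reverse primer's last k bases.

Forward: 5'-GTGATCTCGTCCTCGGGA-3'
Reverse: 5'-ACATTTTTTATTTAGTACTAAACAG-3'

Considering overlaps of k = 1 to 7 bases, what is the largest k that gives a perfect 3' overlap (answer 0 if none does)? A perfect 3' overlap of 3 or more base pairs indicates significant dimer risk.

Longest perfect overlap: 0 complementary base pairs; below the dimer-risk threshold (threshold 3).

Last 7 bases (5'→3') — forward …CTCGGGA, reverse …TAAACAG.
Reverse complement of the reverse primer's last 7 bases: CTGTTTA; its first k bases are the reverse complement of the reverse primer's last k bases, so a perfect k-base overlap needs the forward primer's last k bases to equal them.
Comparing (forward last k vs required): k=1: A vs C ✗; k=2: GA vs CT ✗; k=3: GGA vs CTG ✗; k=4: GGGA vs CTGT ✗; k=5: CGGGA vs CTGTT ✗; k=6: TCGGGA vs CTGTTT ✗; k=7: CTCGGGA vs CTGTTTA ✗.
No overlap length from 1 to 7 is perfect, so the longest perfect 3' overlap is 0.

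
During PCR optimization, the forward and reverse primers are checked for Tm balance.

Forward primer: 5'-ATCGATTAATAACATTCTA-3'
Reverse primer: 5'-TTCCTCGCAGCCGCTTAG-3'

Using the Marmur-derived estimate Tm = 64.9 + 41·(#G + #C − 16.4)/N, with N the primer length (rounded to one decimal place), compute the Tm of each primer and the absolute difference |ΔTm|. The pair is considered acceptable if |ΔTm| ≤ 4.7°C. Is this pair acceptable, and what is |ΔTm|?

Forward: G+C = 4, N = 19 → Tm = 64.9 + 41·(4 − 16.4)/19 = 38.1°C.
Reverse: G+C = 11, N = 18 → Tm = 64.9 + 41·(11 − 16.4)/18 = 52.6°C.
|ΔTm| = |38.1 − 52.6| = 14.5°C, > 4.7°C.

|ΔTm| = 14.5°C; the pair is not acceptable.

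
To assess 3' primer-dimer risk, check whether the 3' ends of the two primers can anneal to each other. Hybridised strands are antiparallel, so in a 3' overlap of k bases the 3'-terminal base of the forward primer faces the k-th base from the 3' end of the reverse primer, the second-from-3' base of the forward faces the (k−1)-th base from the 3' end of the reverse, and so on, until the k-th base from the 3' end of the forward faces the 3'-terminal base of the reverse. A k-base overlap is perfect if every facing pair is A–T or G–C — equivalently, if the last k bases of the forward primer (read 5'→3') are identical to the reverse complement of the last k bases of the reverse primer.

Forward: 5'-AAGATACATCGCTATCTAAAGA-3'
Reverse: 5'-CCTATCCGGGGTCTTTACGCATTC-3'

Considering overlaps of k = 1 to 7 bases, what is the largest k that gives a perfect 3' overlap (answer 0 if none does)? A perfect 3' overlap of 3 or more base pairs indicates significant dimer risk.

Last 7 bases (5'→3') — forward …CTAAAGA, reverse …CGCATTC.
Reverse complement of the reverse primer's last 7 bases: GAATGCG; its first k bases are the reverse complement of the reverse primer's last k bases, so a perfect k-base overlap needs the forward primer's last k bases to equal them.
Comparing (forward last k vs required): k=1: A vs G ✗; k=2: GA vs GA ✓; k=3: AGA vs GAA ✗; k=4: AAGA vs GAAT ✗; k=5: AAAGA vs GAATG ✗; k=6: TAAAGA vs GAATGC ✗; k=7: CTAAAGA vs GAATGCG ✗.
Only k = 2 is perfect, so the longest perfect 3' overlap is 2.

Longest perfect overlap: 2 complementary base pairs; below the dimer-risk threshold (threshold 3).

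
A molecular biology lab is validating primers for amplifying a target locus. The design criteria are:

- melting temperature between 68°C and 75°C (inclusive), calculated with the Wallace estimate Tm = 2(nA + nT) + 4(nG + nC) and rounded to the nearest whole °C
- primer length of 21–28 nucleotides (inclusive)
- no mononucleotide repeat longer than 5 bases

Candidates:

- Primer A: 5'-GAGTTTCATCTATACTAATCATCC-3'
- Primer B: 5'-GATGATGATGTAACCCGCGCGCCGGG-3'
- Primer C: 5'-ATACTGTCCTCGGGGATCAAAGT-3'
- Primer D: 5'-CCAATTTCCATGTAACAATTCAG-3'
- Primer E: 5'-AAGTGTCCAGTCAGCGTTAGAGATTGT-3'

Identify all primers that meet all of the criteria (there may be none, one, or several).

Primer A (24 nt, A=7 T=9 G=2 C=6): Tm = 2·16 + 4·8 = 64°C, outside 68–75°C ✗; length 24 ✓; longest run = 3 ✓ — fails.
Primer B (26 nt, A=5 T=4 G=10 C=7): Tm = 2·9 + 4·17 = 86°C, outside 68–75°C ✗; length 26 ✓; longest run = 3 ✓ — fails.
Primer C (23 nt, A=6 T=6 G=6 C=5): Tm = 2·12 + 4·11 = 68°C ✓; length 23 ✓; longest run = 4 ✓ — passes.
Primer D (23 nt, A=8 T=7 G=2 C=6): Tm = 2·15 + 4·8 = 62°C, outside 68–75°C ✗; length 23 ✓; longest run = 3 ✓ — fails.
Primer E (27 nt, A=7 T=8 G=8 C=4): Tm = 2·15 + 4·12 = 78°C, outside 68–75°C ✗; length 27 ✓; longest run = 2 ✓ — fails.

Primer C only.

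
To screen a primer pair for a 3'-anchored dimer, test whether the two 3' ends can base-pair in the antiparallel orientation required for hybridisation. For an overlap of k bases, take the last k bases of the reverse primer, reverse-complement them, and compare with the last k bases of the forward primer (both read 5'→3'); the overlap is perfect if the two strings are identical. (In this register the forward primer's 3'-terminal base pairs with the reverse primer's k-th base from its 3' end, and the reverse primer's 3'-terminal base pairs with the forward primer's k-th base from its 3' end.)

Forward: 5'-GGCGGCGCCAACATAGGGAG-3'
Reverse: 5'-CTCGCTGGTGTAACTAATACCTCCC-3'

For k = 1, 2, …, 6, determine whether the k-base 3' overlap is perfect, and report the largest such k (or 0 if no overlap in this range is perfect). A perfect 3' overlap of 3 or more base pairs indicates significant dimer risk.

Longest perfect overlap: 5 complementary base pairs; significant dimer risk (threshold 3).

Last 6 bases (5'→3') — forward …AGGGAG, reverse …CCTCCC.
Reverse complement of the reverse primer's last 6 bases: GGGAGG; its first k bases are the reverse complement of the reverse primer's last k bases, so a perfect k-base overlap needs the forward primer's last k bases to equal them.
Comparing (forward last k vs required): k=1: G vs G ✓; k=2: AG vs GG ✗; k=3: GAG vs GGG ✗; k=4: GGAG vs GGGA ✗; k=5: GGGAG vs GGGAG ✓; k=6: AGGGAG vs GGGAGG ✗.
Perfect overlaps at k = 1, 5; the largest is 5.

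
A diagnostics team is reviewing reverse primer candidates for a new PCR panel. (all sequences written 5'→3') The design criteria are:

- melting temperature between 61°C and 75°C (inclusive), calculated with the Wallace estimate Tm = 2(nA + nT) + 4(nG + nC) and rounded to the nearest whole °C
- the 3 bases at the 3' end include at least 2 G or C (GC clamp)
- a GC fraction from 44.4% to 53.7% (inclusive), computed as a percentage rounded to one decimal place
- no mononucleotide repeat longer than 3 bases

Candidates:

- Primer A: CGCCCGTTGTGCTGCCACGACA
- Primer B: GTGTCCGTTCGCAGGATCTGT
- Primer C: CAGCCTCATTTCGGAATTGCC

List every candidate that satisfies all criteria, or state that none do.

Primer A (22 nt, A=3 T=4 G=6 C=9): Tm = 2·7 + 4·15 = 74°C ✓; 3' end ACA has 1 G/C, need ≥2 ✗; GC 15/22 = 68.2%, outside 44.4–53.7% ✗; longest run = 3 ✓ — fails.
Primer B (21 nt, A=2 T=7 G=7 C=5): Tm = 2·9 + 4·12 = 66°C ✓; 3' end TGT has 1 G/C, need ≥2 ✗; GC 12/21 = 57.1%, outside 44.4–53.7% ✗; longest run = 2 ✓ — fails.
Primer C (21 nt, A=4 T=6 G=4 C=7): Tm = 2·10 + 4·11 = 64°C ✓; 3' end GCC has 3 G/C ✓; GC 11/21 = 52.4% ✓; longest run = 3 ✓ — passes.

Primer C only.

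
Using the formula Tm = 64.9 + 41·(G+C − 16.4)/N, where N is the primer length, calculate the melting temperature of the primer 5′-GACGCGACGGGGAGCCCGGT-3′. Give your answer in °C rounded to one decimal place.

Base counts: A=3, T=1, G=10, C=6; G+C = 16, N = 20.
Tm = 64.9 + 41·(16 − 16.4)/20 = 64.9 + -16.40/20 = 64.1°C.

64.1°C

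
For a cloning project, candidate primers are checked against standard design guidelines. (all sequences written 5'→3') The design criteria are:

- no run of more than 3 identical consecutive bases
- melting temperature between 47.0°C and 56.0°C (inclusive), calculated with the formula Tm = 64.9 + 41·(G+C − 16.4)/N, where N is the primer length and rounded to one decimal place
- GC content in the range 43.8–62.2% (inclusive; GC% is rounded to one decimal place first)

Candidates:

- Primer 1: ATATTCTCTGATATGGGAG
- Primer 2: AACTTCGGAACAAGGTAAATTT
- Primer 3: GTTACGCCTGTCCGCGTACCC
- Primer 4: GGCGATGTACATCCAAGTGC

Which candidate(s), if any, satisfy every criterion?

Primer 4 only.

Primer 1 (19 nt, A=5 T=7 G=5 C=2): longest run = 3 ✓; Tm = 64.9 + 41·(7 − 16.4)/19 = 44.6°C, outside 47.0–56.0°C ✗; GC 7/19 = 36.8%, outside 43.8–62.2% ✗ — fails.
Primer 2 (22 nt, A=9 T=6 G=4 C=3): longest run = 3 ✓; Tm = 64.9 + 41·(7 − 16.4)/22 = 47.4°C ✓; GC 7/22 = 31.8%, outside 43.8–62.2% ✗ — fails.
Primer 3 (21 nt, A=2 T=5 G=5 C=9): longest run = 3 ✓; Tm = 64.9 + 41·(14 − 16.4)/21 = 60.2°C, outside 47.0–56.0°C ✗; GC 14/21 = 66.7%, outside 43.8–62.2% ✗ — fails.
Primer 4 (20 nt, A=5 T=4 G=6 C=5): longest run = 2 ✓; Tm = 64.9 + 41·(11 − 16.4)/20 = 53.8°C ✓; GC 11/20 = 55.0% ✓ — passes.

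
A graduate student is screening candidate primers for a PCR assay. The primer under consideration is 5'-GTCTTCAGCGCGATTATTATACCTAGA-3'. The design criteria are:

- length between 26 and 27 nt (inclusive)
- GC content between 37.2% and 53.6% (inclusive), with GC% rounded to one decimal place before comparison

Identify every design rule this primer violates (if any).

Base counts: A=7, T=9, G=5, C=6 (length 27).
length: length 27 ✓
GC content: GC 11/27 = 40.7% ✓

Meets all criteria.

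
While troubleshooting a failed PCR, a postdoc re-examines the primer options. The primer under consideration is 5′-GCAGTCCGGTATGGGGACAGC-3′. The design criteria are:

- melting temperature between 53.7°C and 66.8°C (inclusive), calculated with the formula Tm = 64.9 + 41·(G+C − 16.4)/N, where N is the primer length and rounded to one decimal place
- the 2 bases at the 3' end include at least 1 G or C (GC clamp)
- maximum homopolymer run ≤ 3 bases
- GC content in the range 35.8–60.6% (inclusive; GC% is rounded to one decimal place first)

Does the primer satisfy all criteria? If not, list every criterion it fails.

Base counts: A=4, T=3, G=9, C=5 (length 21).
Tm: Tm = 64.9 + 41·(14 − 16.4)/21 = 60.2°C ✓
GC clamp: 3' end GC has 2 G/C ✓
homopolymer run: longest run = 4, exceeds 3 ✗
GC content: GC 14/21 = 66.7%, outside 35.8–60.6% ✗

Fails: homopolymer run, GC content.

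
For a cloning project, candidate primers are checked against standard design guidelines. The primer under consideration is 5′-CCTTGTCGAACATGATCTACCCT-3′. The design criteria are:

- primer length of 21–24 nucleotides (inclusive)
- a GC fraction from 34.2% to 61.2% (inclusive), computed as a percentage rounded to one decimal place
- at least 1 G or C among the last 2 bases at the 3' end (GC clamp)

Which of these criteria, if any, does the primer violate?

Meets all criteria.

Base counts: A=5, T=7, G=3, C=8 (length 23).
length: length 23 ✓
GC content: GC 11/23 = 47.8% ✓
GC clamp: 3' end CT has 1 G/C ✓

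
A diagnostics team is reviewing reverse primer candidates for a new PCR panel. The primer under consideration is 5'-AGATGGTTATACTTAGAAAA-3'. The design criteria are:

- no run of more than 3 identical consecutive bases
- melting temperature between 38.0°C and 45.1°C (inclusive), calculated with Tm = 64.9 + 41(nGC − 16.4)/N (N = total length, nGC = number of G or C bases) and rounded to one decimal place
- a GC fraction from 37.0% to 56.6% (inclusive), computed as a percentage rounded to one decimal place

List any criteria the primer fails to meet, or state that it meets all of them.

Fails: homopolymer run, GC content.

Base counts: A=9, T=6, G=4, C=1 (length 20).
homopolymer run: longest run = 4, exceeds 3 ✗
Tm: Tm = 64.9 + 41·(5 − 16.4)/20 = 41.5°C ✓
GC content: GC 5/20 = 25.0%, outside 37.0–56.6% ✗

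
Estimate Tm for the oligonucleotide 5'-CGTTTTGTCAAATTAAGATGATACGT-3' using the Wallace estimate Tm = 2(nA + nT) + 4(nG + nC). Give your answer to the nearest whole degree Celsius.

68°C

Base counts: A=8, T=10, G=5, C=3 (length 26).
Tm = 2·(8+10) + 4·(5+3) = 2·18 + 4·8 = 36 + 32 = 68°C.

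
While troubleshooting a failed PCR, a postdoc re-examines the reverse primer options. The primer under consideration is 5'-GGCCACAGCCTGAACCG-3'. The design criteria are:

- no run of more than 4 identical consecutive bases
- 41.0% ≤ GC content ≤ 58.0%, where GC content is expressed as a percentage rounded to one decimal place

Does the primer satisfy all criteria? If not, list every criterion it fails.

Base counts: A=4, T=1, G=5, C=7 (length 17).
homopolymer run: longest run = 2 ✓
GC content: GC 12/17 = 70.6%, outside 41.0–58.0% ✗

Fails: GC content.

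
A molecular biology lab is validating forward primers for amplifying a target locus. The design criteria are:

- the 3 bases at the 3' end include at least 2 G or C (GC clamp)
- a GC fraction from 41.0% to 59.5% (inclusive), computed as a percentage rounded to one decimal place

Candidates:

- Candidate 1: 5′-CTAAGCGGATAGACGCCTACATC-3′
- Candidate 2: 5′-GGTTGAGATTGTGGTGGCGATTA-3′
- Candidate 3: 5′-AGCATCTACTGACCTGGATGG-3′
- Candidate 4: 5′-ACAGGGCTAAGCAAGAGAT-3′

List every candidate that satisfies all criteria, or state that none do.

Candidate 1 (23 nt, A=7 T=4 G=5 C=7): 3' end ATC has 1 G/C, need ≥2 ✗; GC 12/23 = 52.2% ✓ — fails.
Candidate 2 (23 nt, A=4 T=8 G=10 C=1): 3' end TTA has 0 G/C, need ≥2 ✗; GC 11/23 = 47.8% ✓ — fails.
Candidate 3 (21 nt, A=5 T=5 G=6 C=5): 3' end TGG has 2 G/C ✓; GC 11/21 = 52.4% ✓ — passes.
Candidate 4 (19 nt, A=8 T=2 G=6 C=3): 3' end GAT has 1 G/C, need ≥2 ✗; GC 9/19 = 47.4% ✓ — fails.

Candidate 3 only.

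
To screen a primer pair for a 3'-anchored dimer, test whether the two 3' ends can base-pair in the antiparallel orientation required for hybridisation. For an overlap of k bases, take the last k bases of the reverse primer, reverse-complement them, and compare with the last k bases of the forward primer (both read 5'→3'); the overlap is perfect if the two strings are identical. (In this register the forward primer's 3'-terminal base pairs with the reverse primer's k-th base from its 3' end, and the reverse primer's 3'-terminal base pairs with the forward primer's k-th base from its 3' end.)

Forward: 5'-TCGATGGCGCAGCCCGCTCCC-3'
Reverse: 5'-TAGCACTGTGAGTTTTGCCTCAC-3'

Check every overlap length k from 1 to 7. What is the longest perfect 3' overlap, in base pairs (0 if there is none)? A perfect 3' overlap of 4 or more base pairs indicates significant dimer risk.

Last 7 bases (5'→3') — forward …CGCTCCC, reverse …GCCTCAC.
Reverse complement of the reverse primer's last 7 bases: GTGAGGC; its first k bases are the reverse complement of the reverse primer's last k bases, so a perfect k-base overlap needs the forward primer's last k bases to equal them.
Comparing (forward last k vs required): k=1: C vs G ✗; k=2: CC vs GT ✗; k=3: CCC vs GTG ✗; k=4: TCCC vs GTGA ✗; k=5: CTCCC vs GTGAG ✗; k=6: GCTCCC vs GTGAGG ✗; k=7: CGCTCCC vs GTGAGGC ✗.
No overlap length from 1 to 7 is perfect, so the longest perfect 3' overlap is 0.

Longest perfect overlap: 0 complementary base pairs; below the dimer-risk threshold (threshold 4).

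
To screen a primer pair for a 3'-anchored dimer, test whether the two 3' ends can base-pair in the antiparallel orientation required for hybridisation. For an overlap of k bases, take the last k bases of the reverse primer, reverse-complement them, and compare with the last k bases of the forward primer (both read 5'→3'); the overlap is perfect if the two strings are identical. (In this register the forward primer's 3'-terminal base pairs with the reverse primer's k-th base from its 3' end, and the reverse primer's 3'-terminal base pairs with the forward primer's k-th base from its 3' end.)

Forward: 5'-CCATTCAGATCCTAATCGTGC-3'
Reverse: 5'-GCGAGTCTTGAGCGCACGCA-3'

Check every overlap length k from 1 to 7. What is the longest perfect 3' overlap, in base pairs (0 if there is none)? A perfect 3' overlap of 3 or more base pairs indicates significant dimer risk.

Last 7 bases (5'→3') — forward …ATCGTGC, reverse …GCACGCA.
Reverse complement of the reverse primer's last 7 bases: TGCGTGC; its first k bases are the reverse complement of the reverse primer's last k bases, so a perfect k-base overlap needs the forward primer's last k bases to equal them.
Comparing (forward last k vs required): k=1: C vs T ✗; k=2: GC vs TG ✗; k=3: TGC vs TGC ✓; k=4: GTGC vs TGCG ✗; k=5: CGTGC vs TGCGT ✗; k=6: TCGTGC vs TGCGTG ✗; k=7: ATCGTGC vs TGCGTGC ✗.
Only k = 3 is perfect, so the longest perfect 3' overlap is 3.

Longest perfect overlap: 3 complementary base pairs; significant dimer risk (threshold 3).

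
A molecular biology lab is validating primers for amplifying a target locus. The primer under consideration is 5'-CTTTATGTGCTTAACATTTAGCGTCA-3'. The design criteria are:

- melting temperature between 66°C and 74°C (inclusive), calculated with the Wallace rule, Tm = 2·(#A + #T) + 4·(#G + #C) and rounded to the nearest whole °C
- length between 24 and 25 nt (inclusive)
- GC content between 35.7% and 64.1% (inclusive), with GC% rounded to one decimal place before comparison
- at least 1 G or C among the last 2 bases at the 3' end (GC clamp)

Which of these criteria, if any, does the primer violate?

Base counts: A=6, T=11, G=4, C=5 (length 26).
Tm: Tm = 2·17 + 4·9 = 70°C ✓
length: length 26, outside 24–25 ✗
GC content: GC 9/26 = 34.6%, outside 35.7–64.1% ✗
GC clamp: 3' end CA has 1 G/C ✓

Fails: length, GC content.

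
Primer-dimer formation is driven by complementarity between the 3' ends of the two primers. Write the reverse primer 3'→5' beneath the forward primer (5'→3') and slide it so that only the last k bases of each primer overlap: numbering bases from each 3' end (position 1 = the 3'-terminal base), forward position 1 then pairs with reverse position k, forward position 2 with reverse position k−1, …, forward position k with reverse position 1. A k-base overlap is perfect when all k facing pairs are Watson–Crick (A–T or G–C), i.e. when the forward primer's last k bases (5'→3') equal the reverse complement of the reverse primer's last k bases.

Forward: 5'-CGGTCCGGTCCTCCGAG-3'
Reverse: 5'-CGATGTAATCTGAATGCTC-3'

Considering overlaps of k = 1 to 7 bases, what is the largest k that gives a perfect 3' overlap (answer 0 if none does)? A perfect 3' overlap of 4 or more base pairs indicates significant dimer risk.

Last 7 bases (5'→3') — forward …CTCCGAG, reverse …AATGCTC.
Reverse complement of the reverse primer's last 7 bases: GAGCATT; its first k bases are the reverse complement of the reverse primer's last k bases, so a perfect k-base overlap needs the forward primer's last k bases to equal them.
Comparing (forward last k vs required): k=1: G vs G ✓; k=2: AG vs GA ✗; k=3: GAG vs GAG ✓; k=4: CGAG vs GAGC ✗; k=5: CCGAG vs GAGCA ✗; k=6: TCCGAG vs GAGCAT ✗; k=7: CTCCGAG vs GAGCATT ✗.
Perfect overlaps at k = 1, 3; the largest is 3.

Longest perfect overlap: 3 complementary base pairs; below the dimer-risk threshold (threshold 4).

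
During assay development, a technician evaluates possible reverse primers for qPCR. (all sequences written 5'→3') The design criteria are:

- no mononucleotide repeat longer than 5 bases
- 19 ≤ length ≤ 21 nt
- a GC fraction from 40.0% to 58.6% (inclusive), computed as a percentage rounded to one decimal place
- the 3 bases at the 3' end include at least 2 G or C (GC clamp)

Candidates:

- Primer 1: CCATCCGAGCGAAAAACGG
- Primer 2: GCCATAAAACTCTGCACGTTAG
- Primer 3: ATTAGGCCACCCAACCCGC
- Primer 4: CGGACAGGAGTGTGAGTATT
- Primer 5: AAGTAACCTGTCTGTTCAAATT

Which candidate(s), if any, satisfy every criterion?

Primer 1 only.

Primer 1 (19 nt, A=7 T=1 G=5 C=6): longest run = 5 ✓; length 19 ✓; GC 11/19 = 57.9% ✓; 3' end CGG has 3 G/C ✓ — passes.
Primer 2 (22 nt, A=7 T=5 G=4 C=6): longest run = 4 ✓; length 22, outside 19–21 ✗; GC 10/22 = 45.5% ✓; 3' end TAG has 1 G/C, need ≥2 ✗ — fails.
Primer 3 (19 nt, A=5 T=2 G=3 C=9): longest run = 3 ✓; length 19 ✓; GC 12/19 = 63.2%, outside 40.0–58.6% ✗; 3' end CGC has 3 G/C ✓ — fails.
Primer 4 (20 nt, A=5 T=5 G=8 C=2): longest run = 2 ✓; length 20 ✓; GC 10/20 = 50.0% ✓; 3' end ATT has 0 G/C, need ≥2 ✗ — fails.
Primer 5 (22 nt, A=7 T=8 G=3 C=4): longest run = 3 ✓; length 22, outside 19–21 ✗; GC 7/22 = 31.8%, outside 40.0–58.6% ✗; 3' end ATT has 0 G/C, need ≥2 ✗ — fails.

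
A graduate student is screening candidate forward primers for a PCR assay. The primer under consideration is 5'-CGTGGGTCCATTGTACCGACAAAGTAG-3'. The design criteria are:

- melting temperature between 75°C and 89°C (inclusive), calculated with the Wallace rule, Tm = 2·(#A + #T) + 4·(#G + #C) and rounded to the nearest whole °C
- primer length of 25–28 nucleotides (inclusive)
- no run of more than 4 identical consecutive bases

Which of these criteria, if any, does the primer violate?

Base counts: A=7, T=6, G=8, C=6 (length 27).
Tm: Tm = 2·13 + 4·14 = 82°C ✓
length: length 27 ✓
homopolymer run: longest run = 3 ✓

Meets all criteria.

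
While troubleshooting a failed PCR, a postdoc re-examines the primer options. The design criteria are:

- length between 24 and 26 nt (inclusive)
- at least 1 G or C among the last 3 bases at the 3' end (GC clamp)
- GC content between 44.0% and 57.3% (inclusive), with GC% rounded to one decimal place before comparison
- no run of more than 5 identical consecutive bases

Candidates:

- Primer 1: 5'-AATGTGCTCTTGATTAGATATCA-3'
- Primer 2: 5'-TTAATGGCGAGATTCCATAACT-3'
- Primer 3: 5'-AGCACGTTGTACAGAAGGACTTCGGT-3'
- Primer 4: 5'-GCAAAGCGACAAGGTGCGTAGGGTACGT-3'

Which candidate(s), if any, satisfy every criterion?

Primer 3 only.

Primer 1 (23 nt, A=7 T=9 G=4 C=3): length 23, outside 24–26 ✗; 3' end TCA has 1 G/C ✓; GC 7/23 = 30.4%, outside 44.0–57.3% ✗; longest run = 2 ✓ — fails.
Primer 2 (22 nt, A=7 T=7 G=4 C=4): length 22, outside 24–26 ✗; 3' end ACT has 1 G/C ✓; GC 8/22 = 36.4%, outside 44.0–57.3% ✗; longest run = 2 ✓ — fails.
Primer 3 (26 nt, A=7 T=6 G=8 C=5): length 26 ✓; 3' end GGT has 2 G/C ✓; GC 13/26 = 50.0% ✓; longest run = 2 ✓ — passes.
Primer 4 (28 nt, A=8 T=4 G=11 C=5): length 28, outside 24–26 ✗; 3' end CGT has 2 G/C ✓; GC 16/28 = 57.1% ✓; longest run = 3 ✓ — fails.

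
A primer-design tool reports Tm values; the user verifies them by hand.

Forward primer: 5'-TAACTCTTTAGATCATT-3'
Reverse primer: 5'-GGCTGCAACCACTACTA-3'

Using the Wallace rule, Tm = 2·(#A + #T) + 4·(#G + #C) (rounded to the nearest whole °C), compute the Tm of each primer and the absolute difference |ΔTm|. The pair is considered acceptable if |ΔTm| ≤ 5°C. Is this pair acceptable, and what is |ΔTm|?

|ΔTm| = 10°C; the pair is not acceptable.

Forward: A=5 T=8 G=1 C=3 → Tm = 2·13 + 4·4 = 42°C.
Reverse: A=5 T=3 G=3 C=6 → Tm = 2·8 + 4·9 = 52°C.
|ΔTm| = |42 − 52| = 10°C, > 5°C.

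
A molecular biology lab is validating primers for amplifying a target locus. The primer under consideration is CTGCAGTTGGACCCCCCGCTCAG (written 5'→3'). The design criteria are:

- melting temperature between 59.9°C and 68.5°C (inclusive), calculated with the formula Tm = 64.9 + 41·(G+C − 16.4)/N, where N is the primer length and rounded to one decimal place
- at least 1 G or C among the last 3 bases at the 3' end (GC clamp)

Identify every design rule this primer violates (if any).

Base counts: A=3, T=4, G=6, C=10 (length 23).
Tm: Tm = 64.9 + 41·(16 − 16.4)/23 = 64.2°C ✓
GC clamp: 3' end CAG has 2 G/C ✓

Meets all criteria.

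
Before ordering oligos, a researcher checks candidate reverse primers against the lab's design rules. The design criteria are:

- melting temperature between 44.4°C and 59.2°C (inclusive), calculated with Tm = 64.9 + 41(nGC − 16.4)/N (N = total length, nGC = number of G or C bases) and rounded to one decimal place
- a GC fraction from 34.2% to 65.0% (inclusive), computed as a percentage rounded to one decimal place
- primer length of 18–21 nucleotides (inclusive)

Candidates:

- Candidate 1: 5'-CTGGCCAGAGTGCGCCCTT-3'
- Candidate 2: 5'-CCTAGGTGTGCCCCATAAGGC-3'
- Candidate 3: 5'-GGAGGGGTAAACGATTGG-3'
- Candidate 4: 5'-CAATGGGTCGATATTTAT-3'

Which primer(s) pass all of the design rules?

Candidate 2 and Candidate 3.

Candidate 1 (19 nt, A=2 T=4 G=6 C=7): Tm = 64.9 + 41·(13 − 16.4)/19 = 57.6°C ✓; GC 13/19 = 68.4%, outside 34.2–65.0% ✗; length 19 ✓ — fails.
Candidate 2 (21 nt, A=4 T=4 G=6 C=7): Tm = 64.9 + 41·(13 − 16.4)/21 = 58.3°C ✓; GC 13/21 = 61.9% ✓; length 21 ✓ — passes.
Candidate 3 (18 nt, A=5 T=3 G=9 C=1): Tm = 64.9 + 41·(10 − 16.4)/18 = 50.3°C ✓; GC 10/18 = 55.6% ✓; length 18 ✓ — passes.
Candidate 4 (18 nt, A=5 T=7 G=4 C=2): Tm = 64.9 + 41·(6 − 16.4)/18 = 41.2°C, outside 44.4–59.2°C ✗; GC 6/18 = 33.3%, outside 34.2–65.0% ✗; length 18 ✓ — fails.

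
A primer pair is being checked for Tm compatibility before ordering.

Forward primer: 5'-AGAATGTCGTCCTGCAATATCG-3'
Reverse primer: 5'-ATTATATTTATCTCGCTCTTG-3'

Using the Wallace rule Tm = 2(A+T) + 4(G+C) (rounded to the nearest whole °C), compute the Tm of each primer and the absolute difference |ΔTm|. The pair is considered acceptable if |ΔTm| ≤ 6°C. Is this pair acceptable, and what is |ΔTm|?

|ΔTm| = 10°C; the pair is not acceptable.

Forward: A=6 T=6 G=5 C=5 → Tm = 2·12 + 4·10 = 64°C.
Reverse: A=4 T=11 G=2 C=4 → Tm = 2·15 + 4·6 = 54°C.
|ΔTm| = |64 − 54| = 10°C, > 6°C.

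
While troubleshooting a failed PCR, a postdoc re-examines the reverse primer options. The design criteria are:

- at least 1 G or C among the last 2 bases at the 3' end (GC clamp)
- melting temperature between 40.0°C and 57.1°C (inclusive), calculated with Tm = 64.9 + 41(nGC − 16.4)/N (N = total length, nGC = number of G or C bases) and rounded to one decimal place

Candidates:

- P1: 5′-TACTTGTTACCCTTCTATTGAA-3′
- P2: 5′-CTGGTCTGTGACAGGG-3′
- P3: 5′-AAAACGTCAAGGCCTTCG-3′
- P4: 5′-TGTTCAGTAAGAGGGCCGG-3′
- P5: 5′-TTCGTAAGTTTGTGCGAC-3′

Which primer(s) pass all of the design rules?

P1 (22 nt, A=5 T=10 G=2 C=5): 3' end AA has 0 G/C, need ≥1 ✗; Tm = 64.9 + 41·(7 − 16.4)/22 = 47.4°C ✓ — fails.
P2 (16 nt, A=2 T=4 G=7 C=3): 3' end GG has 2 G/C ✓; Tm = 64.9 + 41·(10 − 16.4)/16 = 48.5°C ✓ — passes.
P3 (18 nt, A=6 T=3 G=4 C=5): 3' end CG has 2 G/C ✓; Tm = 64.9 + 41·(9 − 16.4)/18 = 48.0°C ✓ — passes.
P4 (19 nt, A=4 T=4 G=8 C=3): 3' end GG has 2 G/C ✓; Tm = 64.9 + 41·(11 − 16.4)/19 = 53.2°C ✓ — passes.
P5 (18 nt, A=3 T=7 G=5 C=3): 3' end AC has 1 G/C ✓; Tm = 64.9 + 41·(8 − 16.4)/18 = 45.8°C ✓ — passes.

P2, P3, P4 and P5.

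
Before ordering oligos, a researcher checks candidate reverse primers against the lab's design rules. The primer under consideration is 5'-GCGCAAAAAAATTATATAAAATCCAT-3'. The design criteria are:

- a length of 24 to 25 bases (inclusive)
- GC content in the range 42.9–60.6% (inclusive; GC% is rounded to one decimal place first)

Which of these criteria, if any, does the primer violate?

Fails: length, GC content.

Base counts: A=14, T=6, G=2, C=4 (length 26).
length: length 26, outside 24–25 ✗
GC content: GC 6/26 = 23.1%, outside 42.9–60.6% ✗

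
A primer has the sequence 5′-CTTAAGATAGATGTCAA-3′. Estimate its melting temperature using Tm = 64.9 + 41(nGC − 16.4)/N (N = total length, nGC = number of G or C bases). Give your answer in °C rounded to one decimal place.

37.4°C

Base counts: A=7, T=5, G=3, C=2; G+C = 5, N = 17.
Tm = 64.9 + 41·(5 − 16.4)/17 = 64.9 + -467.40/17 = 37.4°C.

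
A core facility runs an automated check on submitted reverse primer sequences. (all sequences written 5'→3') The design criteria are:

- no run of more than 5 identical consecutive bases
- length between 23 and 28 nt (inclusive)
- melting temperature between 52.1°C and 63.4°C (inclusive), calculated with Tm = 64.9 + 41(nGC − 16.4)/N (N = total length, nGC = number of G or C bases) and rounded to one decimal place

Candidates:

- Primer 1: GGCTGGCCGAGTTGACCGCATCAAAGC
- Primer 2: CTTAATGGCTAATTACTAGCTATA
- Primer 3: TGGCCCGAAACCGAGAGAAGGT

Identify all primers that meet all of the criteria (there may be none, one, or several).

None of the candidates satisfy all criteria.

Primer 1 (27 nt, A=6 T=4 G=9 C=8): longest run = 3 ✓; length 27 ✓; Tm = 64.9 + 41·(17 − 16.4)/27 = 65.8°C, outside 52.1–63.4°C ✗ — fails.
Primer 2 (24 nt, A=8 T=9 G=3 C=4): longest run = 2 ✓; length 24 ✓; Tm = 64.9 + 41·(7 − 16.4)/24 = 48.8°C, outside 52.1–63.4°C ✗ — fails.
Primer 3 (22 nt, A=7 T=2 G=8 C=5): longest run = 3 ✓; length 22, outside 23–28 ✗; Tm = 64.9 + 41·(13 − 16.4)/22 = 58.6°C ✓ — fails.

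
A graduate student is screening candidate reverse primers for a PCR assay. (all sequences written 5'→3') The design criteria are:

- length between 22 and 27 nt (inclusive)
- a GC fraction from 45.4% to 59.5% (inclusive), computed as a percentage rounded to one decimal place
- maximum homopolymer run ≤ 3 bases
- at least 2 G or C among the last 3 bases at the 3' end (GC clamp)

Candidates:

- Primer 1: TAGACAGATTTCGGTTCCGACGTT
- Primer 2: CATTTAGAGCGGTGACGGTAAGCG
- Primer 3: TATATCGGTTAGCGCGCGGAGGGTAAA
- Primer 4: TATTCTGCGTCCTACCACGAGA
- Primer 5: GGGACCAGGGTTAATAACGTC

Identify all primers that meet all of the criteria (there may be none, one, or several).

Primer 2 only.

Primer 1 (24 nt, A=5 T=8 G=6 C=5): length 24 ✓; GC 11/24 = 45.8% ✓; longest run = 3 ✓; 3' end GTT has 1 G/C, need ≥2 ✗ — fails.
Primer 2 (24 nt, A=6 T=5 G=9 C=4): length 24 ✓; GC 13/24 = 54.2% ✓; longest run = 3 ✓; 3' end GCG has 3 G/C ✓ — passes.
Primer 3 (27 nt, A=7 T=6 G=10 C=4): length 27 ✓; GC 14/27 = 51.9% ✓; longest run = 3 ✓; 3' end AAA has 0 G/C, need ≥2 ✗ — fails.
Primer 4 (22 nt, A=5 T=6 G=4 C=7): length 22 ✓; GC 11/22 = 50.0% ✓; longest run = 2 ✓; 3' end AGA has 1 G/C, need ≥2 ✗ — fails.
Primer 5 (21 nt, A=6 T=4 G=7 C=4): length 21, outside 22–27 ✗; GC 11/21 = 52.4% ✓; longest run = 3 ✓; 3' end GTC has 2 G/C ✓ — fails.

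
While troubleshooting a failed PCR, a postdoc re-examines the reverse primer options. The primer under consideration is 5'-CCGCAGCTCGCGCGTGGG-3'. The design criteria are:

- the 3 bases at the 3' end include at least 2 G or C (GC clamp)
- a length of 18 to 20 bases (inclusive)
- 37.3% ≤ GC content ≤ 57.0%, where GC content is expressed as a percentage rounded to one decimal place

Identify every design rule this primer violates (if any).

Base counts: A=1, T=2, G=8, C=7 (length 18).
GC clamp: 3' end GGG has 3 G/C ✓
length: length 18 ✓
GC content: GC 15/18 = 83.3%, outside 37.3–57.0% ✗

Fails: GC content.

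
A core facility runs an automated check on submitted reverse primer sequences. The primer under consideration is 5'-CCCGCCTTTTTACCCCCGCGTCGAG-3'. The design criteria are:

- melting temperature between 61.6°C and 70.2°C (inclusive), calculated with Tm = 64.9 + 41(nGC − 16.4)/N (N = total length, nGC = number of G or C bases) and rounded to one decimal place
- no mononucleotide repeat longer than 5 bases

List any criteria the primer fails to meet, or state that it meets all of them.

Base counts: A=2, T=6, G=5, C=12 (length 25).
Tm: Tm = 64.9 + 41·(17 − 16.4)/25 = 65.9°C ✓
homopolymer run: longest run = 5 ✓

Meets all criteria.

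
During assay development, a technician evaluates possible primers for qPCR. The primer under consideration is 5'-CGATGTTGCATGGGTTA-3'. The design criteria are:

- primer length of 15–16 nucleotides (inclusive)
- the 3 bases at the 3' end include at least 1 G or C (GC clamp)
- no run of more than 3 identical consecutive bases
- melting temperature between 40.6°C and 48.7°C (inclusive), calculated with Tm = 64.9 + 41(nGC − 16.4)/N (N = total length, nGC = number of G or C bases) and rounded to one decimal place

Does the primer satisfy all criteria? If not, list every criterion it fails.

Base counts: A=3, T=6, G=6, C=2 (length 17).
length: length 17, outside 15–16 ✗
GC clamp: 3' end TTA has 0 G/C, need ≥1 ✗
homopolymer run: longest run = 3 ✓
Tm: Tm = 64.9 + 41·(8 − 16.4)/17 = 44.6°C ✓

Fails: length, GC clamp.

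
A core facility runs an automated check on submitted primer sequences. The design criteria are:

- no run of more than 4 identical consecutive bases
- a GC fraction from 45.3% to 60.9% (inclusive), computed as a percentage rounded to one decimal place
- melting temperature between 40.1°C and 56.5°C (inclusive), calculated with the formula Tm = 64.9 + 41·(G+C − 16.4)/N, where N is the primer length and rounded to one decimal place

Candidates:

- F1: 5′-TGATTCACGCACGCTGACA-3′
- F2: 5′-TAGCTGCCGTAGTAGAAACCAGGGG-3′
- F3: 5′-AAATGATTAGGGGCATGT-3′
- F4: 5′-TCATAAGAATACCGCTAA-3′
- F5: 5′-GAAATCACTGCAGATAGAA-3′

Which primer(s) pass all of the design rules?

F1 (19 nt, A=5 T=4 G=4 C=6): longest run = 2 ✓; GC 10/19 = 52.6% ✓; Tm = 64.9 + 41·(10 − 16.4)/19 = 51.1°C ✓ — passes.
F2 (25 nt, A=7 T=4 G=9 C=5): longest run = 4 ✓; GC 14/25 = 56.0% ✓; Tm = 64.9 + 41·(14 − 16.4)/25 = 61.0°C, outside 40.1–56.5°C ✗ — fails.
F3 (18 nt, A=6 T=5 G=6 C=1): longest run = 4 ✓; GC 7/18 = 38.9%, outside 45.3–60.9% ✗; Tm = 64.9 + 41·(7 − 16.4)/18 = 43.5°C ✓ — fails.
F4 (18 nt, A=8 T=4 G=2 C=4): longest run = 2 ✓; GC 6/18 = 33.3%, outside 45.3–60.9% ✗; Tm = 64.9 + 41·(6 − 16.4)/18 = 41.2°C ✓ — fails.
F5 (19 nt, A=9 T=3 G=4 C=3): longest run = 3 ✓; GC 7/19 = 36.8%, outside 45.3–60.9% ✗; Tm = 64.9 + 41·(7 − 16.4)/19 = 44.6°C ✓ — fails.

F1 only.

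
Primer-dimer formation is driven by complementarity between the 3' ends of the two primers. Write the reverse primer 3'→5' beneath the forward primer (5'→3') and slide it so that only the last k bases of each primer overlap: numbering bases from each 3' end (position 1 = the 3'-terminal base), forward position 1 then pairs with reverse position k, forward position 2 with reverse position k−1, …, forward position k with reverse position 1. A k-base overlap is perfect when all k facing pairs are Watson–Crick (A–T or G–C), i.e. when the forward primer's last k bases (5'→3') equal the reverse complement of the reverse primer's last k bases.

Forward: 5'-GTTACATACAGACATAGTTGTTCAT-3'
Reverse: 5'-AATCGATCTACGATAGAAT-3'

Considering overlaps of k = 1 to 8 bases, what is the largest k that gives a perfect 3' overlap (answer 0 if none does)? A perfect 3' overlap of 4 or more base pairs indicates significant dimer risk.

Longest perfect overlap: 2 complementary base pairs; below the dimer-risk threshold (threshold 4).

Last 8 bases (5'→3') — forward …TTGTTCAT, reverse …GATAGAAT.
Reverse complement of the reverse primer's last 8 bases: ATTCTATC; its first k bases are the reverse complement of the reverse primer's last k bases, so a perfect k-base overlap needs the forward primer's last k bases to equal them.
Comparing (forward last k vs required): k=1: T vs A ✗; k=2: AT vs AT ✓; k=3: CAT vs ATT ✗; k=4: TCAT vs ATTC ✗; k=5: TTCAT vs ATTCT ✗; k=6: GTTCAT vs ATTCTA ✗; k=7: TGTTCAT vs ATTCTAT ✗; k=8: TTGTTCAT vs ATTCTATC ✗.
Only k = 2 is perfect, so the longest perfect 3' overlap is 2.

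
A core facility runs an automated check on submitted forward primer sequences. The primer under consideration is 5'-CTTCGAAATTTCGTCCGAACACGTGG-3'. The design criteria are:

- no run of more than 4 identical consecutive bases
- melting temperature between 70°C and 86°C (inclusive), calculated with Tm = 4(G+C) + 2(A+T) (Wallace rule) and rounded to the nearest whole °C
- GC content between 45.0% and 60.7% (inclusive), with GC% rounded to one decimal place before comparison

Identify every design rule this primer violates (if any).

Meets all criteria.

Base counts: A=6, T=7, G=6, C=7 (length 26).
homopolymer run: longest run = 3 ✓
Tm: Tm = 2·13 + 4·13 = 78°C ✓
GC content: GC 13/26 = 50.0% ✓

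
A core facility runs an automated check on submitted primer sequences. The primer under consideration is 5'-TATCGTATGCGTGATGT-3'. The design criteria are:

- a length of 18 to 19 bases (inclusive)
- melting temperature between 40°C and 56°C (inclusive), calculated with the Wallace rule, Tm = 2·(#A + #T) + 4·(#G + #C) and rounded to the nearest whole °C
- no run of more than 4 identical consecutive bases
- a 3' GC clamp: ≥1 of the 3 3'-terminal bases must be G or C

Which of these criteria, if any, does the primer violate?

Fails: length.

Base counts: A=3, T=7, G=5, C=2 (length 17).
length: length 17, outside 18–19 ✗
Tm: Tm = 2·10 + 4·7 = 48°C ✓
homopolymer run: longest run = 1 ✓
GC clamp: 3' end TGT has 1 G/C ✓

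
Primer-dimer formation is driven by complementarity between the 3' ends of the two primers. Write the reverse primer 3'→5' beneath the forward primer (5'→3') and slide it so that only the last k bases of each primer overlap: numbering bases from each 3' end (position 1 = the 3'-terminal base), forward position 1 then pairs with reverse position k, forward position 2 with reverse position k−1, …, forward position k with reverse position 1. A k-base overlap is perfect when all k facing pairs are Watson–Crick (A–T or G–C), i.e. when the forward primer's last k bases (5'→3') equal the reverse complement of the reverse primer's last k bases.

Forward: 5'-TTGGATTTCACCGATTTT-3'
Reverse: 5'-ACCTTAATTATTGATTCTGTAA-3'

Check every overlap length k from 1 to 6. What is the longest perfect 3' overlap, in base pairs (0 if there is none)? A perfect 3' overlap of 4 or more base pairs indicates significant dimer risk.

Longest perfect overlap: 2 complementary base pairs; below the dimer-risk threshold (threshold 4).

Last 6 bases (5'→3') — forward …GATTTT, reverse …CTGTAA.
Reverse complement of the reverse primer's last 6 bases: TTACAG; its first k bases are the reverse complement of the reverse primer's last k bases, so a perfect k-base overlap needs the forward primer's last k bases to equal them.
Comparing (forward last k vs required): k=1: T vs T ✓; k=2: TT vs TT ✓; k=3: TTT vs TTA ✗; k=4: TTTT vs TTAC ✗; k=5: ATTTT vs TTACA ✗; k=6: GATTTT vs TTACAG ✗.
Perfect overlaps at k = 1, 2; the largest is 2.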